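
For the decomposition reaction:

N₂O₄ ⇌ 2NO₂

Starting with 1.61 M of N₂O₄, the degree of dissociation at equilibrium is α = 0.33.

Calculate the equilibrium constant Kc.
K_c = 1.0467

x = α·[A]₀ = 0.33 × 1.61 = 0.5313 M dissociated.
At eq: [N₂O₄] = 1.61 − 0.5313 = 1.079 M; [NO₂] = 2x = 1.063 M.
Kc = [NO₂]²/[N₂O₄] = (1.063)²/1.079 = 1.047.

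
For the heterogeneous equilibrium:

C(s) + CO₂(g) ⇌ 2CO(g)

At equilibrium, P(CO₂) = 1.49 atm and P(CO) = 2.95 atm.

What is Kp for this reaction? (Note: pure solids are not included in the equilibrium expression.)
K_p = 5.841

Solid C is excluded.
Kp = P(CO)²/P(CO₂) = (2.95)²/1.49 = 8.703/1.49 = 5.841.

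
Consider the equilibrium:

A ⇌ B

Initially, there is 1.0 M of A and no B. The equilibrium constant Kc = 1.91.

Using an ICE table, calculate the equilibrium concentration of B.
[B] = 0.656 M

ICE: [A] = 1.0 − x, [B] = x.
Kc = x/(1.0 − x) = 1.91 ⇒ x = 1.91·1.0/(1 + 1.91) = 1.91/2.91 = 0.6564.
[B] = x = 0.656 M.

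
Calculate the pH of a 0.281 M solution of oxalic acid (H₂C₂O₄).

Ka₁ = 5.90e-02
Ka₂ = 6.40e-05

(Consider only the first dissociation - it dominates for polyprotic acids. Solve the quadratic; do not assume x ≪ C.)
pH = 0.99

x² + Ka₁·x − Ka₁·C = 0 with Ka₁ = 5.90e-02, C = 0.281.
x = (−Ka₁ + √(Ka₁² + 4·Ka₁·C))/2 = 1.0260e-01 M, so pH = 0.99.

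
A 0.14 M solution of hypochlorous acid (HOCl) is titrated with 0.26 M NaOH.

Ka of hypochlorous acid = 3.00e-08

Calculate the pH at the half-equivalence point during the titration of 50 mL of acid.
pH = pKa = 7.52

At the half-equivalence point, [HA] = [A⁻], so by Henderson–Hasselbalch pH = pKa + log(1) = pKa.
pKa = −log(3.00e-08) = 7.52.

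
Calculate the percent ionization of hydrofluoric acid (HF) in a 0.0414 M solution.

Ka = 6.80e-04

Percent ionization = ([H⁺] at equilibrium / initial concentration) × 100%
Percent ionization = 12%

Let x = [H⁺]. Ka = x²/(C - x) ⇒ x² + (6.80e-04)x - (6.80e-04)(0.0414) = 0. x = 4.9767e-03. Percent = (4.9767e-03/0.0414) × 100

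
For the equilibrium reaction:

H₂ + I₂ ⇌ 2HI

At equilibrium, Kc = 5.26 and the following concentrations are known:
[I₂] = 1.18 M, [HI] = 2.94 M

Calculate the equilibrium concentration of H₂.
[H₂] = 1.3926 M

Kc = ([HI]^2) / ([H₂] × [I₂]) = 5.26
[H₂]^1 = (product terms)/(Kc · other reactant terms) = 8.6436 / (5.26 · 1.18) = 1.3926
[H₂] = 1.3926 M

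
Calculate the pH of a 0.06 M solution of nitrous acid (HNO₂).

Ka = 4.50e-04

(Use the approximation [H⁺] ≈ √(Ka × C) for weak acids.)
pH = 2.28

[H⁺] = √(Ka × C) = √(4.50e-04 × 0.06) = 5.1962e-03. pH = -log(5.1962e-03)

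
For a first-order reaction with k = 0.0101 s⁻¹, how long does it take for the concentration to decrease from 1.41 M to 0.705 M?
68.63 s

From ln[A] = ln[A]₀ - k·t: t = ln([A]₀/[A])/k = ln(1.41/0.705)/0.0101 = ln(2.0000)/0.0101 = 0.6931/0.0101 = 68.63 s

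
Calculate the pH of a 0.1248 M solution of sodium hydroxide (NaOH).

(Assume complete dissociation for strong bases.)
pH = 13.10

[OH⁻] = 0.1248 M for strong base. pOH = -log[OH⁻] = 0.90, pH = 14 - pOH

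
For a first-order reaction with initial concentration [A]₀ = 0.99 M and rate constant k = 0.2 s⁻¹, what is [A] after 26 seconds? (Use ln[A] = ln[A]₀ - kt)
0.0055 M

ln[A] = ln[A]₀ - k·t = ln(0.99) - (0.2)·(26) = -0.0101 - 5.2000 = -5.2101
[A] = e^(-5.2101) = 0.0055 M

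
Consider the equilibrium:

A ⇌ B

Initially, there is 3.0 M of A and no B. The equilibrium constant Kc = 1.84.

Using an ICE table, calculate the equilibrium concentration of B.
[B] = 1.944 M

ICE: [A] = 3.0 − x, [B] = x.
Kc = x/(3.0 − x) = 1.84 ⇒ x = 1.84·3.0/(1 + 1.84) = 5.52/2.84 = 1.944.
[B] = x = 1.944 M.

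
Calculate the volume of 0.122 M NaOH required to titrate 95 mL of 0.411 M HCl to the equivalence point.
V_{base} = 320.0 mL

At equivalence: moles acid = moles base.
moles HCl = 0.411 M × 0.095 L = 0.039045 mol
V_NaOH = 0.039045 mol ÷ 0.122 M = 0.32 L = 320.0 mL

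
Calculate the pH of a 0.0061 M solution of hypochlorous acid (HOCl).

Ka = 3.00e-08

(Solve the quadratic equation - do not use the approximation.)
pH = 4.87

x² + Ka×x - Ka×C = 0. Using quadratic formula: [H⁺] = 1.3513e-05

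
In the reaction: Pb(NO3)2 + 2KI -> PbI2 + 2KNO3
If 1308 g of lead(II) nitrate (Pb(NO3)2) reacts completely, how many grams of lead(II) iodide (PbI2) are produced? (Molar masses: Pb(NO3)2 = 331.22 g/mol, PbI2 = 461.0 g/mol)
Moles of Pb(NO3)2 = 1308 g ÷ 331.22 g/mol = 3.94904 mol
Mole ratio: 1 mol PbI2 / 1 mol Pb(NO3)2
Moles of PbI2 = 3.94904 × (1/1) = 3.94904 mol
Mass of PbI2 = 3.94904 mol × 461.0 g/mol = 1821 g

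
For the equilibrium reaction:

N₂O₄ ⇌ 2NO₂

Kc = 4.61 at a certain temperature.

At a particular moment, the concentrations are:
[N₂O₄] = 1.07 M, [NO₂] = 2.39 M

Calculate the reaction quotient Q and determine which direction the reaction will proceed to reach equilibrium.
Q = 5.338, Q > K, reaction proceeds reverse (toward reactants)

Q = ([NO₂]^2) / ([N₂O₄])
  = ((2.39)^2) / ((1.07)) = 5.7121/1.07 = 5.338
Since Q = 5.338 > Kc = 4.61, the reaction proceeds reverse (toward reactants) to reach equilibrium.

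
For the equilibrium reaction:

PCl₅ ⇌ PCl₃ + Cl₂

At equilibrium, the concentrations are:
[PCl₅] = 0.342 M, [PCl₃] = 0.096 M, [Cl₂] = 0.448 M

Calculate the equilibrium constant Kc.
K_c = 0.1258

Kc = ([PCl₃] × [Cl₂]) / ([PCl₅])
   = ((0.096)·(0.448)) / ((0.342))
   = 0.043008 / 0.342 = 0.1258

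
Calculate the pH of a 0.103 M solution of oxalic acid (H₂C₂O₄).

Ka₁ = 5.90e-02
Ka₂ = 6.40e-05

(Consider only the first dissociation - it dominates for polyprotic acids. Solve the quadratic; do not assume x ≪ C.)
pH = 1.27

x² + Ka₁·x − Ka₁·C = 0 with Ka₁ = 5.90e-02, C = 0.103.
x = (−Ka₁ + √(Ka₁² + 4·Ka₁·C))/2 = 5.3850e-02 M, so pH = 1.27.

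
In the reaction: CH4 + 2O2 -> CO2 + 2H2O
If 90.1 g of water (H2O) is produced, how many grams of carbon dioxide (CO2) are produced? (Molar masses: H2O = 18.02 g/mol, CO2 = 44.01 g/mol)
Moles of H2O = 90.1 g ÷ 18.02 g/mol = 5 mol
Mole ratio: 1 mol CO2 / 2 mol H2O
Moles of CO2 = 5 × (1/2) = 2.5 mol
Mass of CO2 = 2.5 mol × 44.01 g/mol = 110 g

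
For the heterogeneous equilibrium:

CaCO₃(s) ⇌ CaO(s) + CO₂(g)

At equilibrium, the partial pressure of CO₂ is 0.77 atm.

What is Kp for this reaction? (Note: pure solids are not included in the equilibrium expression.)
K_p = 0.77

Solids (CaCO₃, CaO) have activity 1 and are excluded.
Kp = P(CO₂) = 0.77.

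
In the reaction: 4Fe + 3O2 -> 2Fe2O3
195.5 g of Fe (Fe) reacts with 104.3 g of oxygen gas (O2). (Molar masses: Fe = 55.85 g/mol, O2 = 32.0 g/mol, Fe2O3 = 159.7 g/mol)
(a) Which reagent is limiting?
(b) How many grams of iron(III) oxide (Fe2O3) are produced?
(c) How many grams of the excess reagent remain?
(a) Fe, (b) 279.5 g, (c) 20.29 g

Moles of Fe = 195.5 g ÷ 55.85 g/mol = 3.50045 mol
Moles of O2 = 104.3 g ÷ 32.0 g/mol = 3.25937 mol
Moles ÷ coefficient: Fe: 3.50045/4 = 0.8751, O2: 3.25937/3 = 1.086
(a) Fe has the smaller value, so Fe is the limiting reagent.
(b) Moles of Fe2O3 = 3.50045 mol Fe × (2/4) = 1.75022 mol; mass = 1.75022 mol × 159.7 g/mol = 279.5 g
(c) O2 consumed = 3.50045 × (3/4) = 2.62534 mol; remaining = 3.25937 − 2.62534 = 0.634039 mol; mass = 0.634039 mol × 32.0 g/mol = 20.29 g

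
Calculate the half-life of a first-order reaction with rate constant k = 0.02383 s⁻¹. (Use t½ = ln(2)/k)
29.09 s

t½ = ln(2)/k = 0.6931/0.02383 = 29.09 s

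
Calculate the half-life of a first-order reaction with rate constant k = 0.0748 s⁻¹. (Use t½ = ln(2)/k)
9.27 s

t½ = ln(2)/k = 0.6931/0.0748 = 9.27 s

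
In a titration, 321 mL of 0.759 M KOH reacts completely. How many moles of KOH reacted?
Moles = Molarity × Volume (L)
Moles = 0.759 M × 0.321 L = 0.2436 mol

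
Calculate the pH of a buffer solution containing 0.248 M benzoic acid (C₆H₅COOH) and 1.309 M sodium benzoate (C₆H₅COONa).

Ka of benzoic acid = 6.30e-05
pH = 4.92

pKa = -log(6.30e-05) = 4.20. pH = pKa + log([A⁻]/[HA]) = 4.20 + log(1.309/0.248)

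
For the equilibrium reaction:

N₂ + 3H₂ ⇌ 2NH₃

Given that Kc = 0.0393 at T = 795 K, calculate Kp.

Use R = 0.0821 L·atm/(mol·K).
K_p = 9.23e-06

Δn = (moles gaseous products) − (moles gaseous reactants) = -2
T = 795 K; RT = 0.0821 × 795 = 65.2695
Kp = Kc·(RT)^Δn = 0.0393 × (65.2695)^-2 = 0.0393 × 0.000234736 = 9.23e-06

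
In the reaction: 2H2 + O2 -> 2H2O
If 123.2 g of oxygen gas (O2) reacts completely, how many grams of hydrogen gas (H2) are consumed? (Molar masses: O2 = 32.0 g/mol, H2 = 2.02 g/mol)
Moles of O2 = 123.2 g ÷ 32.0 g/mol = 3.85 mol
Mole ratio: 2 mol H2 / 1 mol O2
Moles of H2 = 3.85 × (2/1) = 7.7 mol
Mass of H2 = 7.7 mol × 2.02 g/mol = 15.55 g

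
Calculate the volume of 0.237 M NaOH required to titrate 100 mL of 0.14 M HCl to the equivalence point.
V_{base} = 59.1 mL

At equivalence: moles acid = moles base.
moles HCl = 0.14 M × 0.1 L = 0.014 mol
V_NaOH = 0.014 mol ÷ 0.237 M = 0.05907 L = 59.1 mL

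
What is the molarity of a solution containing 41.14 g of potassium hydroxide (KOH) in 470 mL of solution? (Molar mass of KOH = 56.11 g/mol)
Moles of KOH = 41.14 g ÷ 56.11 g/mol = 0.733203 mol
Volume = 470 mL = 0.47 L
Molarity = 0.733203 mol ÷ 0.47 L = 1.56 M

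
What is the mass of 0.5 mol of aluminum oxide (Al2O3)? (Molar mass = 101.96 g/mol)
Mass = 0.5 mol × 101.96 g/mol = 50.98 g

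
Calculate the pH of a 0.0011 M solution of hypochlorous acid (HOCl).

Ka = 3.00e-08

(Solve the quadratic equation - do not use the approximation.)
pH = 5.24

x² + Ka×x - Ka×C = 0. Using quadratic formula: [H⁺] = 5.7296e-06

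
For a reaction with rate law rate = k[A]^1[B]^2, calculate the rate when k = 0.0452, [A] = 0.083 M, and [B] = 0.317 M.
0.000377 M/s

rate = k·[A]^1·[B]^2 = 0.0452·(0.083)^1·(0.317)^2 = 0.0452·0.083·0.100489 = 0.000377 M/s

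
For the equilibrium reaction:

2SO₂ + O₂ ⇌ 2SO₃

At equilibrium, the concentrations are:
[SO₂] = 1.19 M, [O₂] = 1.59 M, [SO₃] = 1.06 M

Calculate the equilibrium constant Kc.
K_c = 0.4990

Kc = ([SO₃]^2) / ([SO₂]^2 × [O₂])
   = ((1.06)^2) / ((1.19)^2·(1.59))
   = 1.1236 / 2.2516 = 0.4990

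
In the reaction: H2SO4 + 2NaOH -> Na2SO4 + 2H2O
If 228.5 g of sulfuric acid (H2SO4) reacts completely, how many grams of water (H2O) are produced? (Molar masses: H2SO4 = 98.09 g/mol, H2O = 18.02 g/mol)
Moles of H2SO4 = 228.5 g ÷ 98.09 g/mol = 2.32949 mol
Mole ratio: 2 mol H2O / 1 mol H2SO4
Moles of H2O = 2.32949 × (2/1) = 4.65899 mol
Mass of H2O = 4.65899 mol × 18.02 g/mol = 83.95 g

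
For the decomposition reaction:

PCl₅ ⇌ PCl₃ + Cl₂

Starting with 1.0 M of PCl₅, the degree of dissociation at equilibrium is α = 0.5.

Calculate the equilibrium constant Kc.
K_c = 0.5000

x = α·[A]₀ = 0.5 × 1.0 = 0.5 M dissociated.
At eq: [PCl₅] = 1.0 − 0.5 = 0.5 M; [PCl₃] = [Cl₂] = x = 0.5 M.
Kc = [PCl₃][Cl₂]/[PCl₅] = (0.5)²/0.5 = 0.5.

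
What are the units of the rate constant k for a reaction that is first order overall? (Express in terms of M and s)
s⁻¹

For an n-th order reaction, rate = k·[A]^n has units M/s, so k has units (M/s)/M^n = M^(1-n)·s⁻¹. With n = 1: units = M^(0)·s⁻¹ = s⁻¹.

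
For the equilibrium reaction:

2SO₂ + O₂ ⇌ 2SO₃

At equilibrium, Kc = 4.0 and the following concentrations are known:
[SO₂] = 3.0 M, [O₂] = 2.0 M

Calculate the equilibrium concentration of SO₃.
[SO₃] = 8.4853 M

Kc = ([SO₃]^2) / ([SO₂]^2 × [O₂]) = 4.0
[SO₃]^2 = Kc · (reactant terms)/(other product terms) = 4.0 · 18 / 1 = 72
[SO₃] = (72)^(1/2) = 8.4853 M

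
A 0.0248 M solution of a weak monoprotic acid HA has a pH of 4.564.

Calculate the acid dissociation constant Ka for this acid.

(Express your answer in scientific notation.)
K_a = 3.01e-08

[H⁺] = 10^(−pH) = 10^(−4.564) = 2.729e-05 M. For HA ⇌ H⁺ + A⁻, Ka = x²/(C − x) = (2.729e-05)²/(0.0248 − 2.729e-05) = 3.01e-08.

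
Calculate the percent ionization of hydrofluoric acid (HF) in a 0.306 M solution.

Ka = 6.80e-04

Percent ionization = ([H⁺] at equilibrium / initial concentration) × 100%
Percent ionization = 4.6%

Let x = [H⁺]. Ka = x²/(C - x) ⇒ x² + (6.80e-04)x - (6.80e-04)(0.306) = 0. x = 1.4089e-02. Percent = (1.4089e-02/0.306) × 100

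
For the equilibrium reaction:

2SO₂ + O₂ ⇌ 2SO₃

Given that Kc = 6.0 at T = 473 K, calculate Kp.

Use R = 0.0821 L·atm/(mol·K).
K_p = 0.1545

Δn = (moles gaseous products) − (moles gaseous reactants) = -1
T = 473 K; RT = 0.0821 × 473 = 38.8333
Kp = Kc·(RT)^Δn = 6.0 × (38.8333)^-1 = 6.0 × 0.0257511 = 0.1545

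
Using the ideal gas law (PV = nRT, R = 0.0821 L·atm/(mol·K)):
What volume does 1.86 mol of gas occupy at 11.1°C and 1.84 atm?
T = 11.1°C + 273.15 = 284.25 K
V = nRT/P = (1.86 × 0.0821 × 284.25) / 1.84
V = 23.59 L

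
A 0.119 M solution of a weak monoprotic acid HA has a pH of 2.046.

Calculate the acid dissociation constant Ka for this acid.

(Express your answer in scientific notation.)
K_a = 7.36e-04

[H⁺] = 10^(−pH) = 10^(−2.046) = 8.995e-03 M. For HA ⇌ H⁺ + A⁻, Ka = x²/(C − x) = (8.995e-03)²/(0.119 − 8.995e-03) = 7.36e-04.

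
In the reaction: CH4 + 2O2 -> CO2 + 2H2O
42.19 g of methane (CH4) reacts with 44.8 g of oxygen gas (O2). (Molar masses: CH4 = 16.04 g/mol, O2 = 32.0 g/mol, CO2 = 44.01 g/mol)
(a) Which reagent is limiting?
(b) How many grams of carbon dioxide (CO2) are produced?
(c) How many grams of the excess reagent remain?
(a) O2, (b) 30.81 g, (c) 30.96 g

Moles of CH4 = 42.19 g ÷ 16.04 g/mol = 2.6303 mol
Moles of O2 = 44.8 g ÷ 32.0 g/mol = 1.4 mol
Moles ÷ coefficient: CH4: 2.6303/1 = 2.63, O2: 1.4/2 = 0.7
(a) O2 has the smaller value, so O2 is the limiting reagent.
(b) Moles of CO2 = 1.4 mol O2 × (1/2) = 0.7 mol; mass = 0.7 mol × 44.01 g/mol = 30.81 g
(c) CH4 consumed = 1.4 × (1/2) = 0.7 mol; remaining = 2.6303 − 0.7 = 1.9303 mol; mass = 1.9303 mol × 16.04 g/mol = 30.96 g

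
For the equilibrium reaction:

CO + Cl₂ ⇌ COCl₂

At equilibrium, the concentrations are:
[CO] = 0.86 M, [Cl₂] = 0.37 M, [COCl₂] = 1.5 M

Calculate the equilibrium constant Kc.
K_c = 4.7140

Kc = ([COCl₂]) / ([CO] × [Cl₂])
   = ((1.5)) / ((0.86)·(0.37))
   = 1.5 / 0.3182 = 4.7140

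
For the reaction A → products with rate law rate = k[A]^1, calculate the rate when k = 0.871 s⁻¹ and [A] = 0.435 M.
0.3789 M/s

rate = k·[A]^1 = 0.871·(0.435)^1 = 0.871·0.435 = 0.3789 M/s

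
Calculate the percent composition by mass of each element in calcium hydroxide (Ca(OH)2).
Ca: 54.09%, O: 43.18%, H: 2.72%

Molar mass of Ca(OH)2 = 74.1 g/mol
% Ca = (1 × 40.08) / 74.1 × 100% = 40.08 / 74.1 × 100% = 54.09%
% O = (2 × 16.0) / 74.1 × 100% = 32 / 74.1 × 100% = 43.18%
% H = (2 × 1.008) / 74.1 × 100% = 2.016 / 74.1 × 100% = 2.72%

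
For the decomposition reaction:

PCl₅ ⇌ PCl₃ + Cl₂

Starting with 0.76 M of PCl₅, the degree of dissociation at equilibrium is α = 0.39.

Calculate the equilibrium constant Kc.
K_c = 0.1895

x = α·[A]₀ = 0.39 × 0.76 = 0.2964 M dissociated.
At eq: [PCl₅] = 0.76 − 0.2964 = 0.4636 M; [PCl₃] = [Cl₂] = x = 0.2964 M.
Kc = [PCl₃][Cl₂]/[PCl₅] = (0.2964)²/0.4636 = 0.1895.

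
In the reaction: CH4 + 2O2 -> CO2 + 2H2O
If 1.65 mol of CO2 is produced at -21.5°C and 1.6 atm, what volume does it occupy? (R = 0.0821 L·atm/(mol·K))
T = -21.5°C + 273.15 = 251.65 K
V = nRT/P = (1.65 × 0.0821 × 251.65) / 1.6
V = 21.31 L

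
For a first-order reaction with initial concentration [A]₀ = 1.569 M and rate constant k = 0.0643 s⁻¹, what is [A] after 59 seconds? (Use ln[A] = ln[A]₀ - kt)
0.0353 M

ln[A] = ln[A]₀ - k·t = ln(1.569) - (0.0643)·(59) = 0.4504 - 3.7937 = -3.3433
[A] = e^(-3.3433) = 0.0353 M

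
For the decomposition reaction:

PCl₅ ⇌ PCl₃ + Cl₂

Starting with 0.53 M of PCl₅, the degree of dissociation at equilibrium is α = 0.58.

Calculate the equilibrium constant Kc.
K_c = 0.4245

x = α·[A]₀ = 0.58 × 0.53 = 0.3074 M dissociated.
At eq: [PCl₅] = 0.53 − 0.3074 = 0.2226 M; [PCl₃] = [Cl₂] = x = 0.3074 M.
Kc = [PCl₃][Cl₂]/[PCl₅] = (0.3074)²/0.2226 = 0.4245.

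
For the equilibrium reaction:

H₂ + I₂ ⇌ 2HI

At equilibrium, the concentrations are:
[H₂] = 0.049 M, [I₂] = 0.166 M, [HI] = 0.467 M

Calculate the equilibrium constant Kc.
K_c = 26.8120

Kc = ([HI]^2) / ([H₂] × [I₂])
   = ((0.467)^2) / ((0.049)·(0.166))
   = 0.21809 / 0.008134 = 26.8120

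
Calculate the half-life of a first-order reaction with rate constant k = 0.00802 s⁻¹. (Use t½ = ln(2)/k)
86.43 s

t½ = ln(2)/k = 0.6931/0.00802 = 86.43 s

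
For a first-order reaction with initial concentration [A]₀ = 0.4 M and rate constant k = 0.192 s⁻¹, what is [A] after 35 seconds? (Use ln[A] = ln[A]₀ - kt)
0.0005 M

ln[A] = ln[A]₀ - k·t = ln(0.4) - (0.192)·(35) = -0.9163 - 6.7200 = -7.6363
[A] = e^(-7.6363) = 0.0005 M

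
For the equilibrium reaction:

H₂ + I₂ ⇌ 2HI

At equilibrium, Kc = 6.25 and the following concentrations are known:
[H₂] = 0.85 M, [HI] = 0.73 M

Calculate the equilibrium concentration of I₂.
[I₂] = 0.1003 M

Kc = ([HI]^2) / ([H₂] × [I₂]) = 6.25
[I₂]^1 = (product terms)/(Kc · other reactant terms) = 0.5329 / (6.25 · 0.85) = 0.10031
[I₂] = 0.1003 M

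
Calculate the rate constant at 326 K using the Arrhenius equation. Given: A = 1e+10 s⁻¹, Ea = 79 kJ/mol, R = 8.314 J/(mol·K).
2.20e-03 s⁻¹

k = A·exp(-Ea/(R·T)) = 1e+10·exp(-79000/(8.314·326)) = 1e+10·exp(-29.1474) = 1e+10·2.1951e-13 = 2.20e-03 s⁻¹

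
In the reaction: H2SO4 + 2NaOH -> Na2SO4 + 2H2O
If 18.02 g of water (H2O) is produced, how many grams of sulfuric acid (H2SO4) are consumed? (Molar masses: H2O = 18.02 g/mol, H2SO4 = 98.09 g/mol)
Moles of H2O = 18.02 g ÷ 18.02 g/mol = 1 mol
Mole ratio: 1 mol H2SO4 / 2 mol H2O
Moles of H2SO4 = 1 × (1/2) = 0.5 mol
Mass of H2SO4 = 0.5 mol × 98.09 g/mol = 49.05 g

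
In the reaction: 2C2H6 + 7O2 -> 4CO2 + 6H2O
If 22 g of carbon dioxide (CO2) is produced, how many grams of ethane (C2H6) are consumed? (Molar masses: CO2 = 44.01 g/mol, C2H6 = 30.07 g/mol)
Moles of CO2 = 22 g ÷ 44.01 g/mol = 0.499886 mol
Mole ratio: 2 mol C2H6 / 4 mol CO2
Moles of C2H6 = 0.499886 × (2/4) = 0.249943 mol
Mass of C2H6 = 0.249943 mol × 30.07 g/mol = 7.516 g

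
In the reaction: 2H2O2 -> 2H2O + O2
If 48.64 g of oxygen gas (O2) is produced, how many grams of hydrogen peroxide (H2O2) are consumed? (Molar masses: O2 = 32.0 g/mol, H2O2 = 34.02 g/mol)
Moles of O2 = 48.64 g ÷ 32.0 g/mol = 1.52 mol
Mole ratio: 2 mol H2O2 / 1 mol O2
Moles of H2O2 = 1.52 × (2/1) = 3.04 mol
Mass of H2O2 = 3.04 mol × 34.02 g/mol = 103.4 g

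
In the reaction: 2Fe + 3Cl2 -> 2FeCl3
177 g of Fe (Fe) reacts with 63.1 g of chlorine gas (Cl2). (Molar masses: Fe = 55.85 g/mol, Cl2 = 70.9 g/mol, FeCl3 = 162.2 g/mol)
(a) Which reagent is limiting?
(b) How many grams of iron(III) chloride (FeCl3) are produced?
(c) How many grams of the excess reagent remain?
(a) Cl2, (b) 96.24 g, (c) 143.9 g

Moles of Fe = 177 g ÷ 55.85 g/mol = 3.1692 mol
Moles of Cl2 = 63.1 g ÷ 70.9 g/mol = 0.889986 mol
Moles ÷ coefficient: Fe: 3.1692/2 = 1.585, Cl2: 0.889986/3 = 0.2967
(a) Cl2 has the smaller value, so Cl2 is the limiting reagent.
(b) Moles of FeCl3 = 0.889986 mol Cl2 × (2/3) = 0.593324 mol; mass = 0.593324 mol × 162.2 g/mol = 96.24 g
(c) Fe consumed = 0.889986 × (2/3) = 0.593324 mol; remaining = 3.1692 − 0.593324 = 2.57588 mol; mass = 2.57588 mol × 55.85 g/mol = 143.9 g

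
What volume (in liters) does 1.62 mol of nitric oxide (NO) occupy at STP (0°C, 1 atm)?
At STP, 1 mol of gas occupies 22.4 L
Volume = 1.62 mol × 22.4 L/mol = 36.29 L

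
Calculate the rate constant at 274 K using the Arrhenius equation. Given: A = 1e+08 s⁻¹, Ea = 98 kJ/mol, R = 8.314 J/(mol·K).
2.07e-11 s⁻¹

k = A·exp(-Ea/(R·T)) = 1e+08·exp(-98000/(8.314·274)) = 1e+08·exp(-43.0195) = 1e+08·2.0743e-19 = 2.07e-11 s⁻¹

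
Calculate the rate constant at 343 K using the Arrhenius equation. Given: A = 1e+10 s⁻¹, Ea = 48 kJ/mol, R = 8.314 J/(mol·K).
4.90e+02 s⁻¹

k = A·exp(-Ea/(R·T)) = 1e+10·exp(-48000/(8.314·343)) = 1e+10·exp(-16.8321) = 1e+10·4.8970e-08 = 4.90e+02 s⁻¹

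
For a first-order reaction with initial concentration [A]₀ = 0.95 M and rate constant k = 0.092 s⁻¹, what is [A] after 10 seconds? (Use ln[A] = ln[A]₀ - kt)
0.3786 M

ln[A] = ln[A]₀ - k·t = ln(0.95) - (0.092)·(10) = -0.0513 - 0.9200 = -0.9713
[A] = e^(-0.9713) = 0.3786 M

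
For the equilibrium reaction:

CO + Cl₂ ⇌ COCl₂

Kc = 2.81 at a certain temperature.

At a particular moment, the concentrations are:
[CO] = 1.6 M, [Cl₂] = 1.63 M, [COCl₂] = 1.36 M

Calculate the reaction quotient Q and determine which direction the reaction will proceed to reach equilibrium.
Q = 0.521, Q < K, reaction proceeds forward (toward products)

Q = ([COCl₂]) / ([CO] × [Cl₂])
  = ((1.36)) / ((1.6)·(1.63)) = 1.36/2.608 = 0.5215
Since Q = 0.5215 < Kc = 2.81, the reaction proceeds forward (toward products) to reach equilibrium.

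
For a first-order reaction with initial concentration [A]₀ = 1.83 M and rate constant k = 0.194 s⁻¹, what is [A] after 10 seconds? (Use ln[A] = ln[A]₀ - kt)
0.2630 M

ln[A] = ln[A]₀ - k·t = ln(1.83) - (0.194)·(10) = 0.6043 - 1.9400 = -1.3357
[A] = e^(-1.3357) = 0.2630 M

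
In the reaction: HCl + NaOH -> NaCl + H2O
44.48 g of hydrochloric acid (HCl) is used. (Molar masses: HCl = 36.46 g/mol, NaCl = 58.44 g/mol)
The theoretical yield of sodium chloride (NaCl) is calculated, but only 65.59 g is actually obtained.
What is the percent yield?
Moles of HCl = 44.48 g ÷ 36.46 g/mol = 1.21997 mol
Mole ratio: 1 mol NaCl / 1 mol HCl
Moles of NaCl = 1.21997 × (1/1) = 1.21997 mol
Theoretical yield = 1.21997 mol × 58.44 g/mol = 71.295 g
Actual yield = 65.59 g
Percent yield = (65.59 / 71.295) × 100% = 92.0%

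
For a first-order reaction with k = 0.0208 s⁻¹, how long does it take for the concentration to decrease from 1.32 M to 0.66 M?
33.32 s

From ln[A] = ln[A]₀ - k·t: t = ln([A]₀/[A])/k = ln(1.32/0.66)/0.0208 = ln(2.0000)/0.0208 = 0.6931/0.0208 = 33.32 s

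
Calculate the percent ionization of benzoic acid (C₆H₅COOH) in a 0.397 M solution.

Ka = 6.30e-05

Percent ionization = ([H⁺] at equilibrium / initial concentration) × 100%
Percent ionization = 1.25%

Let x = [H⁺]. Ka = x²/(C - x) ⇒ x² + (6.30e-05)x - (6.30e-05)(0.397) = 0. x = 4.9697e-03. Percent = (4.9697e-03/0.397) × 100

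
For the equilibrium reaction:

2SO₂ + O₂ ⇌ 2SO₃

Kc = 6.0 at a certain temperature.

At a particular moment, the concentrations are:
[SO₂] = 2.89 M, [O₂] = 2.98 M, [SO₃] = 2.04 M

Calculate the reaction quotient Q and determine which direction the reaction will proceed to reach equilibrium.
Q = 0.167, Q < K, reaction proceeds forward (toward products)

Q = ([SO₃]^2) / ([SO₂]^2 × [O₂])
  = ((2.04)^2) / ((2.89)^2·(2.98)) = 4.1616/24.889 = 0.1672
Since Q = 0.1672 < Kc = 6.0, the reaction proceeds forward (toward products) to reach equilibrium.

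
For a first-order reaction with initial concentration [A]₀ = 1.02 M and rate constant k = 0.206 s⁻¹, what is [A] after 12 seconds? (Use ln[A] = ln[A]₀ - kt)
0.0861 M

ln[A] = ln[A]₀ - k·t = ln(1.02) - (0.206)·(12) = 0.0198 - 2.4720 = -2.4522
[A] = e^(-2.4522) = 0.0861 M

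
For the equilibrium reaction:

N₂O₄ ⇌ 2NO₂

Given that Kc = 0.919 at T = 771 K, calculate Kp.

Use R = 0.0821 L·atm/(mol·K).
K_p = 58.1719

Δn = (moles gaseous products) − (moles gaseous reactants) = 1
T = 771 K; RT = 0.0821 × 771 = 63.2991
Kp = Kc·(RT)^Δn = 0.919 × (63.2991)^1 = 0.919 × 63.2991 = 58.1719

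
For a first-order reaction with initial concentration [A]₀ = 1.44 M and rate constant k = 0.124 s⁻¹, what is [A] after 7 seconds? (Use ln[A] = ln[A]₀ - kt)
0.6045 M

ln[A] = ln[A]₀ - k·t = ln(1.44) - (0.124)·(7) = 0.3646 - 0.8680 = -0.5034
[A] = e^(-0.5034) = 0.6045 M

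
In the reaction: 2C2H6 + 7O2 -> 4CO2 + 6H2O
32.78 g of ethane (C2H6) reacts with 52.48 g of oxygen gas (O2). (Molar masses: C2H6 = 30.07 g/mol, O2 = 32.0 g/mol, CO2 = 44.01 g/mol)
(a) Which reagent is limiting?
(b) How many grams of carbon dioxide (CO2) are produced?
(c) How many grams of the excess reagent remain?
(a) O2, (b) 41.24 g, (c) 18.69 g

Moles of C2H6 = 32.78 g ÷ 30.07 g/mol = 1.09012 mol
Moles of O2 = 52.48 g ÷ 32.0 g/mol = 1.64 mol
Moles ÷ coefficient: C2H6: 1.09012/2 = 0.5451, O2: 1.64/7 = 0.2343
(a) O2 has the smaller value, so O2 is the limiting reagent.
(b) Moles of CO2 = 1.64 mol O2 × (4/7) = 0.937143 mol; mass = 0.937143 mol × 44.01 g/mol = 41.24 g
(c) C2H6 consumed = 1.64 × (2/7) = 0.468571 mol; remaining = 1.09012 − 0.468571 = 0.621552 mol; mass = 0.621552 mol × 30.07 g/mol = 18.69 g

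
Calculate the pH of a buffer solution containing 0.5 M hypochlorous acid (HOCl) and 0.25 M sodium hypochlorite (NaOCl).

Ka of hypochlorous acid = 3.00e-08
pH = 7.22

pKa = -log(3.00e-08) = 7.52. pH = pKa + log([A⁻]/[HA]) = 7.52 + log(0.25/0.5)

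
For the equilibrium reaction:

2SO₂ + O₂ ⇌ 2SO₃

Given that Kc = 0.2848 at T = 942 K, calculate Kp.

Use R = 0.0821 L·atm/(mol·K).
K_p = 0.0037

Δn = (moles gaseous products) − (moles gaseous reactants) = -1
T = 942 K; RT = 0.0821 × 942 = 77.3382
Kp = Kc·(RT)^Δn = 0.2848 × (77.3382)^-1 = 0.2848 × 0.0129302 = 0.0037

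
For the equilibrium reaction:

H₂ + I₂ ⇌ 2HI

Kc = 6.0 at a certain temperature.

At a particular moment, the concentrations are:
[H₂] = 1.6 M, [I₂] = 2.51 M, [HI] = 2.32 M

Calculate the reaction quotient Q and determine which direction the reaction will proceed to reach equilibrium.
Q = 1.340, Q < K, reaction proceeds forward (toward products)

Q = ([HI]^2) / ([H₂] × [I₂])
  = ((2.32)^2) / ((1.6)·(2.51)) = 5.3824/4.016 = 1.34
Since Q = 1.34 < Kc = 6.0, the reaction proceeds forward (toward products) to reach equilibrium.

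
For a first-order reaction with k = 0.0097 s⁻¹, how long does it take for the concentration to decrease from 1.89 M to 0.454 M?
147.03 s

From ln[A] = ln[A]₀ - k·t: t = ln([A]₀/[A])/k = ln(1.89/0.454)/0.0097 = ln(4.1630)/0.0097 = 1.4262/0.0097 = 147.03 s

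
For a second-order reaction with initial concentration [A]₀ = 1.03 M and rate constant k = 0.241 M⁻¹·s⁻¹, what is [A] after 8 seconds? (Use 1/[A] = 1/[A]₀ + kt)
0.3450 M

1/[A] = 1/[A]₀ + k·t = 1/1.03 + (0.241)·(8) = 0.9709 + 1.9280 = 2.8989
[A] = 1/2.8989 = 0.3450 M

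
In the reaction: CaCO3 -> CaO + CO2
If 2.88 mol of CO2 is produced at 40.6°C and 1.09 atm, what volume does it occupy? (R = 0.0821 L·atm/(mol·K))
T = 40.6°C + 273.15 = 313.75 K
V = nRT/P = (2.88 × 0.0821 × 313.75) / 1.09
V = 68.06 L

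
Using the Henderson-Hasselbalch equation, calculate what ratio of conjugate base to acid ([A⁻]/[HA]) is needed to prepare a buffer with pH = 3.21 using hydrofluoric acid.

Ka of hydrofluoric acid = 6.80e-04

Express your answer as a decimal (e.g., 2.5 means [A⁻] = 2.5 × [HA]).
[A⁻]/[HA] = 1.103

pKa = −log(6.80e-04) = 3.1675. pH = pKa + log([A⁻]/[HA]). 3.21 = 3.1675 + log(ratio). log(ratio) = 3.21 − 3.1675 = 0.0425. ratio = 10^(0.0425) = 1.103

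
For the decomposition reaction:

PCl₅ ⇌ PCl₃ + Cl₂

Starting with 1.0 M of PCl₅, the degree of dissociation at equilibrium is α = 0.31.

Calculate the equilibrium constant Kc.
K_c = 0.1393

x = α·[A]₀ = 0.31 × 1.0 = 0.31 M dissociated.
At eq: [PCl₅] = 1.0 − 0.31 = 0.69 M; [PCl₃] = [Cl₂] = x = 0.31 M.
Kc = [PCl₃][Cl₂]/[PCl₅] = (0.31)²/0.69 = 0.1393.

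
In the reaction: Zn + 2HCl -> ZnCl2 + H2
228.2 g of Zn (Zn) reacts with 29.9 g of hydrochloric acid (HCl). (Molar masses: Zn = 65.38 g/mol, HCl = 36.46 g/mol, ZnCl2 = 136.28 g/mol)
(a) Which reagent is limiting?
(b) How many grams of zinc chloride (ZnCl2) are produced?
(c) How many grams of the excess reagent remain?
(a) HCl, (b) 55.88 g, (c) 201.4 g

Moles of Zn = 228.2 g ÷ 65.38 g/mol = 3.49036 mol
Moles of HCl = 29.9 g ÷ 36.46 g/mol = 0.820077 mol
Moles ÷ coefficient: Zn: 3.49036/1 = 3.49, HCl: 0.820077/2 = 0.41
(a) HCl has the smaller value, so HCl is the limiting reagent.
(b) Moles of ZnCl2 = 0.820077 mol HCl × (1/2) = 0.410038 mol; mass = 0.410038 mol × 136.28 g/mol = 55.88 g
(c) Zn consumed = 0.820077 × (1/2) = 0.410038 mol; remaining = 3.49036 − 0.410038 = 3.08033 mol; mass = 3.08033 mol × 65.38 g/mol = 201.4 g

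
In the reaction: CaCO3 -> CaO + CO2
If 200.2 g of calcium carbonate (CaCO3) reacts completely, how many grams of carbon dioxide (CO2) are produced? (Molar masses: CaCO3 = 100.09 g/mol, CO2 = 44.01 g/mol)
Moles of CaCO3 = 200.2 g ÷ 100.09 g/mol = 2.0002 mol
Mole ratio: 1 mol CO2 / 1 mol CaCO3
Moles of CO2 = 2.0002 × (1/1) = 2.0002 mol
Mass of CO2 = 2.0002 mol × 44.01 g/mol = 88.03 g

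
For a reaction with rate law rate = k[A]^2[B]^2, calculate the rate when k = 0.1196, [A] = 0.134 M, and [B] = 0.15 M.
4.832e-05 M/s

rate = k·[A]^2·[B]^2 = 0.1196·(0.134)^2·(0.15)^2 = 0.1196·0.017956·0.0225 = 4.832e-05 M/s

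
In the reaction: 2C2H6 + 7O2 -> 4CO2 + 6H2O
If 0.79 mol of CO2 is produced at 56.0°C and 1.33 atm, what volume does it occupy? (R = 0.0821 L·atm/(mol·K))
T = 56.0°C + 273.15 = 329.15 K
V = nRT/P = (0.79 × 0.0821 × 329.15) / 1.33
V = 16.05 L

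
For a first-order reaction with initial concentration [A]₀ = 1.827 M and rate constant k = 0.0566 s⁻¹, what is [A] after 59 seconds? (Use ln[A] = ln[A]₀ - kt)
0.0648 M

ln[A] = ln[A]₀ - k·t = ln(1.827) - (0.0566)·(59) = 0.6027 - 3.3394 = -2.7367
[A] = e^(-2.7367) = 0.0648 M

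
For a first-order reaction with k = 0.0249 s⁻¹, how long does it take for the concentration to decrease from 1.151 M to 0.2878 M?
55.67 s

From ln[A] = ln[A]₀ - k·t: t = ln([A]₀/[A])/k = ln(1.151/0.2878)/0.0249 = ln(3.9993)/0.0249 = 1.3861/0.0249 = 55.67 s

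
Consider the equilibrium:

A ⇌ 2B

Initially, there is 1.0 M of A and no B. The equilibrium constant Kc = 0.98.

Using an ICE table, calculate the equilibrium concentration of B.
[B] = 0.775 M

ICE: [A] = 1.0 − x, [B] = 2x.
Kc = (2x)²/(1.0 − x) = 0.98 ⇒ 4x² + 0.98x − 0.98 = 0.
x = (−0.98 + √(0.98² + 4·4·0.98))/(2·4) = (−0.98 + √16.64)/8 = 0.38741.
[B] = 2x = 0.775 M.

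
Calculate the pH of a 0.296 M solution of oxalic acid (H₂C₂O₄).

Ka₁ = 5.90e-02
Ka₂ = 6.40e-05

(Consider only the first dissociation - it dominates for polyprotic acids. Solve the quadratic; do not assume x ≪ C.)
pH = 0.98

x² + Ka₁·x − Ka₁·C = 0 with Ka₁ = 5.90e-02, C = 0.296.
x = (−Ka₁ + √(Ka₁² + 4·Ka₁·C))/2 = 1.0590e-01 M, so pH = 0.98.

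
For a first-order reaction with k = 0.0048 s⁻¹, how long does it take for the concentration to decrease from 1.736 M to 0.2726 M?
385.69 s

From ln[A] = ln[A]₀ - k·t: t = ln([A]₀/[A])/k = ln(1.736/0.2726)/0.0048 = ln(6.3683)/0.0048 = 1.8513/0.0048 = 385.69 s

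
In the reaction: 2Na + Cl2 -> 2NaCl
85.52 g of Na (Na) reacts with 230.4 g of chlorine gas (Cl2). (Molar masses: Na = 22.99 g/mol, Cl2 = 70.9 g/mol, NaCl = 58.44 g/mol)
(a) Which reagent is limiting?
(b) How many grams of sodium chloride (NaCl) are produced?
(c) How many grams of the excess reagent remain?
(a) Na, (b) 217.4 g, (c) 98.53 g

Moles of Na = 85.52 g ÷ 22.99 g/mol = 3.71988 mol
Moles of Cl2 = 230.4 g ÷ 70.9 g/mol = 3.24965 mol
Moles ÷ coefficient: Na: 3.71988/2 = 1.86, Cl2: 3.24965/1 = 3.25
(a) Na has the smaller value, so Na is the limiting reagent.
(b) Moles of NaCl = 3.71988 mol Na × (2/2) = 3.71988 mol; mass = 3.71988 mol × 58.44 g/mol = 217.4 g
(c) Cl2 consumed = 3.71988 × (1/2) = 1.85994 mol; remaining = 3.24965 − 1.85994 = 1.38971 mol; mass = 1.38971 mol × 70.9 g/mol = 98.53 g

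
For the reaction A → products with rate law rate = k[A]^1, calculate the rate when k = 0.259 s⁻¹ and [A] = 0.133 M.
0.03445 M/s

rate = k·[A]^1 = 0.259·(0.133)^1 = 0.259·0.133 = 0.03445 M/s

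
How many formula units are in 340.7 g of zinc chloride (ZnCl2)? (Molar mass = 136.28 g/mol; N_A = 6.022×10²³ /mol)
Moles = 340.7 g ÷ 136.28 g/mol = 2.5 mol
Formula units = 2.5 mol × 6.022×10²³ /mol = 1.506e+24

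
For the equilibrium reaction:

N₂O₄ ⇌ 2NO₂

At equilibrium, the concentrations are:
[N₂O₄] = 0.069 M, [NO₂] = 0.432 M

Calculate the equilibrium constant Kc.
K_c = 2.7047

Kc = ([NO₂]^2) / ([N₂O₄])
   = ((0.432)^2) / ((0.069))
   = 0.18662 / 0.069 = 2.7047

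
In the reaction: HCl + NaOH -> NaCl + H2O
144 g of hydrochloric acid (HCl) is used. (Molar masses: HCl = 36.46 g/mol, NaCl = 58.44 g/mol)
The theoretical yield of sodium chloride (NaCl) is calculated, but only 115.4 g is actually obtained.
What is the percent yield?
Moles of HCl = 144 g ÷ 36.46 g/mol = 3.94953 mol
Mole ratio: 1 mol NaCl / 1 mol HCl
Moles of NaCl = 3.94953 × (1/1) = 3.94953 mol
Theoretical yield = 3.94953 mol × 58.44 g/mol = 230.81 g
Actual yield = 115.4 g
Percent yield = (115.4 / 230.81) × 100% = 50.0%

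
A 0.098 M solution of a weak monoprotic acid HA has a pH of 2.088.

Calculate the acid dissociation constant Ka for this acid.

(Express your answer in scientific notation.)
K_a = 7.42e-04

[H⁺] = 10^(−pH) = 10^(−2.088) = 8.166e-03 M. For HA ⇌ H⁺ + A⁻, Ka = x²/(C − x) = (8.166e-03)²/(0.098 − 8.166e-03) = 7.42e-04.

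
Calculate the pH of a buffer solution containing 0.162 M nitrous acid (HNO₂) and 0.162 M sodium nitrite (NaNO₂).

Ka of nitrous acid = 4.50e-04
pH = 3.35

pKa = -log(4.50e-04) = 3.35. pH = pKa + log([A⁻]/[HA]) = 3.35 + log(0.162/0.162)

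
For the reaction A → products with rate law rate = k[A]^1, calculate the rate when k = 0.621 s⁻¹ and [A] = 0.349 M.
0.2167 M/s

rate = k·[A]^1 = 0.621·(0.349)^1 = 0.621·0.349 = 0.2167 M/s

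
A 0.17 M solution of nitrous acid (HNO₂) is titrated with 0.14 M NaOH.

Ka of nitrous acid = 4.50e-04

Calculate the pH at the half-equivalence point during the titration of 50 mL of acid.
pH = pKa = 3.35

At the half-equivalence point, [HA] = [A⁻], so by Henderson–Hasselbalch pH = pKa + log(1) = pKa.
pKa = −log(4.50e-04) = 3.35.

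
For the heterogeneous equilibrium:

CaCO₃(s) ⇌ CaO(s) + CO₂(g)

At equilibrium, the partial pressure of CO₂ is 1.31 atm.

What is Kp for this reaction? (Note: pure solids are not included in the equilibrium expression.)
K_p = 1.31

Solids (CaCO₃, CaO) have activity 1 and are excluded.
Kp = P(CO₂) = 1.31.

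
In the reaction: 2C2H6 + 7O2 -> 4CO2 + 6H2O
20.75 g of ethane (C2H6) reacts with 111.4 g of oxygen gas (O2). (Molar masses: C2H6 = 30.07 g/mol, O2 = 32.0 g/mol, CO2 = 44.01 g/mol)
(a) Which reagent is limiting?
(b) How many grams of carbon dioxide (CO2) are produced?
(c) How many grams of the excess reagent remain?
(a) C2H6, (b) 60.74 g, (c) 34.11 g

Moles of C2H6 = 20.75 g ÷ 30.07 g/mol = 0.690057 mol
Moles of O2 = 111.4 g ÷ 32.0 g/mol = 3.48125 mol
Moles ÷ coefficient: C2H6: 0.690057/2 = 0.345, O2: 3.48125/7 = 0.4973
(a) C2H6 has the smaller value, so C2H6 is the limiting reagent.
(b) Moles of CO2 = 0.690057 mol C2H6 × (4/2) = 1.38011 mol; mass = 1.38011 mol × 44.01 g/mol = 60.74 g
(c) O2 consumed = 0.690057 × (7/2) = 2.4152 mol; remaining = 3.48125 − 2.4152 = 1.06605 mol; mass = 1.06605 mol × 32.0 g/mol = 34.11 g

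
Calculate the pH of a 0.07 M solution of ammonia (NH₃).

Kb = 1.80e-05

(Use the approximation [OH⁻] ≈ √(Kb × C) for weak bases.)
pH = 11.05

[OH⁻] = √(Kb × C) = √(1.80e-05 × 0.07) = 1.1225e-03. pOH = 2.95, pH = 14 - pOH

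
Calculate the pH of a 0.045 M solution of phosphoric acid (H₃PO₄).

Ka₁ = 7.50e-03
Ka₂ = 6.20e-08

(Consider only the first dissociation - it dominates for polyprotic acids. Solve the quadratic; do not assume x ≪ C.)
pH = 1.82

x² + Ka₁·x − Ka₁·C = 0 with Ka₁ = 7.50e-03, C = 0.045.
x = (−Ka₁ + √(Ka₁² + 4·Ka₁·C))/2 = 1.5000e-02 M, so pH = 1.82.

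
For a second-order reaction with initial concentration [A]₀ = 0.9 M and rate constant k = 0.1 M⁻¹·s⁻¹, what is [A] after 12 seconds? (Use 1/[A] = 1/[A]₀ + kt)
0.4327 M

1/[A] = 1/[A]₀ + k·t = 1/0.9 + (0.1)·(12) = 1.1111 + 1.2000 = 2.3111
[A] = 1/2.3111 = 0.4327 M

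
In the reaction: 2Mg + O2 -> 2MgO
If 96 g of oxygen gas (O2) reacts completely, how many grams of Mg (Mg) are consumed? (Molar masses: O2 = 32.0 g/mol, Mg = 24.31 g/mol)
Moles of O2 = 96 g ÷ 32.0 g/mol = 3 mol
Mole ratio: 2 mol Mg / 1 mol O2
Moles of Mg = 3 × (2/1) = 6 mol
Mass of Mg = 6 mol × 24.31 g/mol = 145.9 g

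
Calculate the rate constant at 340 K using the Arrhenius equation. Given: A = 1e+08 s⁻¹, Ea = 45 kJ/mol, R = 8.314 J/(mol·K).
1.22e+01 s⁻¹

k = A·exp(-Ea/(R·T)) = 1e+08·exp(-45000/(8.314·340)) = 1e+08·exp(-15.9193) = 1e+08·1.2200e-07 = 1.22e+01 s⁻¹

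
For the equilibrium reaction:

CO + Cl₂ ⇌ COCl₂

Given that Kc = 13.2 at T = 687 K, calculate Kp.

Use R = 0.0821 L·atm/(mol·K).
K_p = 0.2340

Δn = (moles gaseous products) − (moles gaseous reactants) = -1
T = 687 K; RT = 0.0821 × 687 = 56.4027
Kp = Kc·(RT)^Δn = 13.2 × (56.4027)^-1 = 13.2 × 0.0177296 = 0.2340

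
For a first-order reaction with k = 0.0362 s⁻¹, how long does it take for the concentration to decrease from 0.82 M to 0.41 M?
19.15 s

From ln[A] = ln[A]₀ - k·t: t = ln([A]₀/[A])/k = ln(0.82/0.41)/0.0362 = ln(2.0000)/0.0362 = 0.6931/0.0362 = 19.15 s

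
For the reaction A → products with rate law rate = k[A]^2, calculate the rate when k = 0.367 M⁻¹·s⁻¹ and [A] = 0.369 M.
0.04997 M/s

rate = k·[A]^2 = 0.367·(0.369)^2 = 0.367·0.136161 = 0.04997 M/s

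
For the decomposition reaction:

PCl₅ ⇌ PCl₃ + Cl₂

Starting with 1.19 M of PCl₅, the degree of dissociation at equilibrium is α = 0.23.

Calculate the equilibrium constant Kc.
K_c = 0.0818

x = α·[A]₀ = 0.23 × 1.19 = 0.2737 M dissociated.
At eq: [PCl₅] = 1.19 − 0.2737 = 0.9163 M; [PCl₃] = [Cl₂] = x = 0.2737 M.
Kc = [PCl₃][Cl₂]/[PCl₅] = (0.2737)²/0.9163 = 0.08175.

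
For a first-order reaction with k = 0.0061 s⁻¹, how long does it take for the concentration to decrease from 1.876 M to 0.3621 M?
269.67 s

From ln[A] = ln[A]₀ - k·t: t = ln([A]₀/[A])/k = ln(1.876/0.3621)/0.0061 = ln(5.1809)/0.0061 = 1.6450/0.0061 = 269.67 s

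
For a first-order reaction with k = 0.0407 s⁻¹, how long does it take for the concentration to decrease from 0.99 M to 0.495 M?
17.03 s

From ln[A] = ln[A]₀ - k·t: t = ln([A]₀/[A])/k = ln(0.99/0.495)/0.0407 = ln(2.0000)/0.0407 = 0.6931/0.0407 = 17.03 s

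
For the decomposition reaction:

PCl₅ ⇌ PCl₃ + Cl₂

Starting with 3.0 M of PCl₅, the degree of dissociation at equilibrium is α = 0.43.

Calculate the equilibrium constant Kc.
K_c = 0.9732

x = α·[A]₀ = 0.43 × 3.0 = 1.29 M dissociated.
At eq: [PCl₅] = 3.0 − 1.29 = 1.71 M; [PCl₃] = [Cl₂] = x = 1.29 M.
Kc = [PCl₃][Cl₂]/[PCl₅] = (1.29)²/1.71 = 0.9732.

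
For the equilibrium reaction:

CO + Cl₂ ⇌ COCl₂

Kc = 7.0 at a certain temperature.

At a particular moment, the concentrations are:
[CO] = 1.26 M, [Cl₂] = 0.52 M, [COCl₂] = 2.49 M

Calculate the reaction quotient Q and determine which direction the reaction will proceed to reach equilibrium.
Q = 3.800, Q < K, reaction proceeds forward (toward products)

Q = ([COCl₂]) / ([CO] × [Cl₂])
  = ((2.49)) / ((1.26)·(0.52)) = 2.49/0.6552 = 3.8
Since Q = 3.8 < Kc = 7.0, the reaction proceeds forward (toward products) to reach equilibrium.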